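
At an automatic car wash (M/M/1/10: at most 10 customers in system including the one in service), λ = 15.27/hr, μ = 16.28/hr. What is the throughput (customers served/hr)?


ρ = 0.9380; P_K = (1−ρ)ρ^10/(1−ρ^11) = 0.064664
λ_eff = λ(1 − P_K) = 15.27·(1 − 0.064664) = 15.27·0.935336 = 14.2826 /hr

Final: 14.2826 /hr


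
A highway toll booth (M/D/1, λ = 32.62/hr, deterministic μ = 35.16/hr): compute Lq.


ρ = 32.62/35.16 = 0.9278
M/D/1: Lq = ρ²/(2(1−ρ)) = 0.8607/(2·0.07224) = 5.95738

Final: 5.95738


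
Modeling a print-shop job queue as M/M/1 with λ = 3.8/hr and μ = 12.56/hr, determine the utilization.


ρ = λ/μ = 3.8/12.56 = 0.3025

Final: 0.3025


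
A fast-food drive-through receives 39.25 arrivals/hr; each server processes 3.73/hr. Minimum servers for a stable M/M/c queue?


Stability requires cμ > λ ⇔ c > λ/μ.
λ/μ = 39.25/3.73 = 10.5228
Minimum integer c = ⌊10.5228⌋ + 1 = 11
Check: 11·3.73 = 41.03 > 39.25, while 10·3.73 = 37.30 ≤ 39.25

Final: 11 servers


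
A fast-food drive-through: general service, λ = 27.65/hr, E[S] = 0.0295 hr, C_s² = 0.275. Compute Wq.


ρ = λ·E[S] = 27.65·0.0295 = 0.8157
E[S²] = E[S]²(1+C_s²) = 0.0295²·(1+0.275) = 0.001110
Wq = λ·E[S²]/(2(1−ρ)) = 27.65·0.001110/(2·0.1843) = 0.08322 hr

Final: 0.08322 hr


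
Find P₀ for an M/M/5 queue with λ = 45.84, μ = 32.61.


a = λ/μ = 45.84/32.61 = 1.4057; ρ = a/c = 0.2811
Σ_{k=0}^{4} a^k/k! (terms k=0..4) = 1.00000 + 1.40570 + 0.98800 + 0.46295 + 0.16269 = 4.01934
Tail: a^5/(5!(1−ρ)) = 5.48869/(120·0.7189) = 0.06363
P₀ = 1/(4.01934 + 0.06363) = 1/4.08297 = 0.244920

Final: 0.244920


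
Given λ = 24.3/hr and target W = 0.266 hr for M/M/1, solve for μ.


W = 1/(μ−λ) ⇒ μ − λ = 1/W = 1/0.266 = 3.7594
μ = λ + 1/W = 24.3 + 3.7594 = 28.0594 per hr

Final: 28.0594 /hr


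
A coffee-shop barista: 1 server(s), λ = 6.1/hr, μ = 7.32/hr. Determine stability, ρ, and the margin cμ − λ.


Total capacity cμ = 1·7.32 = 7.32/hr
ρ = λ/(cμ) = 6.1/7.32 = 0.8333
Stable ⇔ ρ < 1: YES
Spare capacity = cμ − λ = 7.32 − 6.1 = 1.22/hr

Final: ρ = 0.8333; stable; margin = 1.22/hr


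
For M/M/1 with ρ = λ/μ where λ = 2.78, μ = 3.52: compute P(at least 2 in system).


ρ = 2.78/3.52 = 0.7898
P(N ≥ n) = ρ^n = 0.7898^2 = 0.623741

Final: 0.623741


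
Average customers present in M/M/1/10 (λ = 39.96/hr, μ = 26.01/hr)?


ρ = 39.96/26.01 = 1.5363
L = ρ[1 − (K+1)ρ^K + Kρ^(K+1)] / [(1−ρ)(1−ρ^(K+1))]
Numerator: 1.5363·(1 − 11·73.257362 + 10·112.547642) = 492.617913
Denominator: (-0.5363)·(-111.547642) = 59.826590
L = 492.617913/59.826590 = 8.2341

Final: 8.2341


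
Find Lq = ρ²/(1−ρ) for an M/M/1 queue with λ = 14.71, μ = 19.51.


ρ = 14.71/19.51 = 0.7540
Lq = ρ²/(1−ρ) = 0.5685/0.2460 = 2.3106

Final: 2.3106


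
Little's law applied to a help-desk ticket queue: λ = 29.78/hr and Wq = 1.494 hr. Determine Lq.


Lq = λWq = 29.78·1.494 = 44.4913

Final: 44.4913


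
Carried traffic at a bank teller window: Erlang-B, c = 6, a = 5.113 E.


B(6,5.113) = 0.200326 (Erlang-B)
Carried load = a(1 − B) = 5.113·(1 − 0.200326) = 5.113·0.799674 = 4.0887 E

Final: 4.0887 Erlangs


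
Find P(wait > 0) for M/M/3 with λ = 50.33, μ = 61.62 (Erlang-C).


a = λ/μ = 0.8168; ρ = a/3 = 0.2723
P₀ = 0.439534 (from M/M/c formula)
C(c,a) = [a^c/(c!(1−ρ))]·P₀ = [0.54490/(6·0.7277)]·0.439534
= 0.12479·0.439534 = 0.054850

Final: 0.054850


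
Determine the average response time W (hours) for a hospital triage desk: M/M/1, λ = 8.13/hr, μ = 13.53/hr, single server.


W = 1/(μ−λ) = 1/(13.53 − 8.13) = 1/5.40 = 0.1852 hr

Final: 0.1852 hr


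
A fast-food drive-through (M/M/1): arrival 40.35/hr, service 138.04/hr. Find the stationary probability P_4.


ρ = 40.35/138.04 = 0.2923
P_n = (1−ρ)·ρ^n = (1 − 0.2923)·0.2923^4 = 0.7077·0.007301 = 0.005167

Final: 0.005167


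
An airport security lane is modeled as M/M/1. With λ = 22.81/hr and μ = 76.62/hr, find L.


ρ = λ/μ = 22.81/76.62 = 0.2977
L = ρ/(1−ρ) = 0.2977/(1 − 0.2977) = 0.2977/0.7023 = 0.4239

Final: 0.4239


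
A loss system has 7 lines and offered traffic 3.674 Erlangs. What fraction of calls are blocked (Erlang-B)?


B(c,a) = (a^c/c!) / Σ_{k=0}^{c} a^k/k!
a^7/7! = 1.792848
Σ terms (k=0..7): 1.00000 + 3.67400 + 6.74914 + 8.26544 + 7.59181 + 5.57846 + 3.41588 + 1.79285 = 38.067582
B = 1.792848/38.067582 = 0.047096

Final: 0.047096


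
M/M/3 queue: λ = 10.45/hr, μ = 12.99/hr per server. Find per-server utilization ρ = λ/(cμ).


ρ = λ/(cμ) = 10.45/(3·12.99) = 10.45/38.97 = 0.2682

Final: 0.2682


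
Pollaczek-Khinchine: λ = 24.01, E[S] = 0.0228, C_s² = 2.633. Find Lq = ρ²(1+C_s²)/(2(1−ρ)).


ρ = λ·E[S] = 24.01·0.0228 = 0.5474
Lq = ρ²(1+C_s²)/(2(1−ρ)) = 0.2997·(1+2.633)/(2·0.4526)
= 0.2997·3.6330/0.9051 = 1.20282

Final: 1.20282


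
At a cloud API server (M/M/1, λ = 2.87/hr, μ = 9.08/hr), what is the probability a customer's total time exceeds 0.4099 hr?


W ~ Exponential(μ−λ) for M/M/1.
μ − λ = 9.08 − 2.87 = 6.2100
P(W > t) = e^{−(μ−λ)t} = e^{−2.5455} = 0.078435

Final: 0.078435


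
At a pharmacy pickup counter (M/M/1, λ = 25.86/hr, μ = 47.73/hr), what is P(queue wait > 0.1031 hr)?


ρ = 25.86/47.73 = 0.5418
P(Wq > t) = ρ·e^{−(μ−λ)t} = 0.5418·e^{−2.2548}
= 0.5418·0.104895 = 0.056832

Final: 0.056832


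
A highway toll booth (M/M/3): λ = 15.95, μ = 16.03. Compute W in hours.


a = 0.9950; ρ = 0.3317; P₀ = 0.365538
Lq = P₀·a^c·ρ/(c!(1−ρ)²) = 0.04456
Wq = Lq/λ = 0.04456/15.95 = 0.002794 hr
W = Wq + 1/μ = 0.002794 + 0.06238 = 0.06518 hr

Final: 0.06518 hr


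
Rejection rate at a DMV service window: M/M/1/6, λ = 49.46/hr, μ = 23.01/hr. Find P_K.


ρ = λ/μ = 49.46/23.01 = 2.1495
P_K = (1−ρ)ρ^K/(1−ρ^(K+1)) = (-1.1495·98.633617)/(1 − 212.012982)
= -113.379364/-211.012982 = 0.537310

Final: 0.537310


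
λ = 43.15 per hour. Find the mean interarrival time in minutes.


Mean interarrival time = 1/λ = 1/43.15 hour = 0.02317 hour
In minutes: 0.02317 × 60 = 1.3905 min

Final: 1.3905 min


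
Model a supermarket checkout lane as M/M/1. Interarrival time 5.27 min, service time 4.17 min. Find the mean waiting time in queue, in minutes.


λ = 60/5.27 = 11.3852 /hr
μ = 60/4.17 = 14.3885 /hr
ρ = λ/μ = 11.3852/14.3885 = 0.7913
Wq = ρ/(μ−λ) = 0.7913/(14.3885−11.3852) = 0.26347 hr
In minutes: 0.26347·60 = 15.808 min

Final: 15.808 min


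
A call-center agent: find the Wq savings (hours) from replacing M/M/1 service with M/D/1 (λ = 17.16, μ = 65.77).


ρ = 17.16/65.77 = 0.2609
Wq(M/M/1) = ρ/(μ−λ) = 0.2609/48.61 = 0.005367 hr
Wq(M/D/1) = ρ/(2(μ−λ)) = 0.002684 hr
Savings = 0.005367 − 0.002684 = 0.002684 hr

Final: 0.002684 hr


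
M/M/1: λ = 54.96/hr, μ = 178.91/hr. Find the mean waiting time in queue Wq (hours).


ρ = 54.96/178.91 = 0.3072
Wq = ρ/(μ−λ) = 0.3072/(178.91 − 54.96) = 0.3072/123.95 = 0.002478 hr

Final: 0.002478 hr


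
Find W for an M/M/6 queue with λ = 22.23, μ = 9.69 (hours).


a = 2.2941; ρ = 0.3824; P₀ = 0.100509
Lq = P₀·a^c·ρ/(c!(1−ρ)²) = 0.02040
Wq = Lq/λ = 0.02040/22.23 = 0.0009175 hr
W = Wq + 1/μ = 0.0009175 + 0.10320 = 0.10412 hr

Final: 0.10412 hr


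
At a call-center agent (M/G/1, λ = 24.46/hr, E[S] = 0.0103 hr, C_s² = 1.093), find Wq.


ρ = λ·E[S] = 24.46·0.0103 = 0.2519
E[S²] = E[S]²(1+C_s²) = 0.0103²·(1+1.093) = 0.0002220
Wq = λ·E[S²]/(2(1−ρ)) = 24.46·0.0002220/(2·0.7481) = 0.003630 hr

Final: 0.003630 hr


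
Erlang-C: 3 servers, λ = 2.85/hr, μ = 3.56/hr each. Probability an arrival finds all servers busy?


a = λ/μ = 0.8006; ρ = a/3 = 0.2669
P₀ = 0.446897 (from M/M/c formula)
C(c,a) = [a^c/(c!(1−ρ))]·P₀ = [0.51308/(6·0.7331)]·0.446897
= 0.11664·0.446897 = 0.052126

Final: 0.052126


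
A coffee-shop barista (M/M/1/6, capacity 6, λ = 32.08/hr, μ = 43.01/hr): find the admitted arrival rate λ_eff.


ρ = 0.7459; P_K = (1−ρ)ρ^6/(1−ρ^7) = 0.050204
λ_eff = λ(1 − P_K) = 32.08·(1 − 0.050204) = 32.08·0.949796 = 30.4695 /hr

Final: 30.4695 /hr


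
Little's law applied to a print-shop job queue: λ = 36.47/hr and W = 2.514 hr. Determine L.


L = λW = 36.47·2.514 = 91.6856

Final: 91.6856


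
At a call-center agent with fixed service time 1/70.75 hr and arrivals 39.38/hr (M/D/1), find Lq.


ρ = 39.38/70.75 = 0.5566
M/D/1: Lq = ρ²/(2(1−ρ)) = 0.3098/(2·0.4434) = 0.34937

Final: 0.34937


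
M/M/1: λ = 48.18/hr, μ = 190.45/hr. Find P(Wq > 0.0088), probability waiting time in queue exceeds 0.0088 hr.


ρ = 48.18/190.45 = 0.2530
P(Wq > t) = ρ·e^{−(μ−λ)t} = 0.2530·e^{−1.2520}
= 0.2530·0.285939 = 0.072337

Final: 0.072337


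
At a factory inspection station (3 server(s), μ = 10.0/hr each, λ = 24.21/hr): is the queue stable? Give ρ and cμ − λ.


Total capacity cμ = 3·10.0 = 30.00/hr
ρ = λ/(cμ) = 24.21/30.00 = 0.8070
Stable ⇔ ρ < 1: YES
Spare capacity = cμ − λ = 30.00 − 24.21 = 5.79/hr

Final: ρ = 0.8070; stable; margin = 5.79/hr


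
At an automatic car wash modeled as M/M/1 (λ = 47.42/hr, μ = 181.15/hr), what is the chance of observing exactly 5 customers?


ρ = 47.42/181.15 = 0.2618
P_n = (1−ρ)·ρ^n = (1 − 0.2618)·0.2618^5 = 0.7382·0.001229 = 0.0009074

Final: 0.0009074


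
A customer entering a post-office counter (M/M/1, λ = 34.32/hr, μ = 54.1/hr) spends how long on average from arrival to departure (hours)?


W = 1/(μ−λ) = 1/(54.1 − 34.32) = 1/19.78 = 0.05056 hr

Final: 0.05056 hr


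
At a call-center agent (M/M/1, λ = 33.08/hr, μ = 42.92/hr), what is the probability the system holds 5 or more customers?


ρ = 33.08/42.92 = 0.7707
P(N ≥ n) = ρ^n = 0.7707^5 = 0.271975

Final: 0.271975


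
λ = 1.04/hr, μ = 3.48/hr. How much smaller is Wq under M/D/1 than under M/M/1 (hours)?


ρ = 1.04/3.48 = 0.2989
Wq(M/M/1) = ρ/(μ−λ) = 0.2989/2.44 = 0.12248 hr
Wq(M/D/1) = ρ/(2(μ−λ)) = 0.06124 hr
Savings = 0.12248 − 0.06124 = 0.06124 hr

Final: 0.06124 hr


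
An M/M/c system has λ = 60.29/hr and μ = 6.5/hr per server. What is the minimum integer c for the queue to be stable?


Stability requires cμ > λ ⇔ c > λ/μ.
λ/μ = 60.29/6.5 = 9.2754
Minimum integer c = ⌊9.2754⌋ + 1 = 10
Check: 10·6.5 = 65.00 > 60.29, while 9·6.5 = 58.50 ≤ 60.29

Final: 10 servers


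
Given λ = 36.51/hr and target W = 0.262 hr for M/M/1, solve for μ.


W = 1/(μ−λ) ⇒ μ − λ = 1/W = 1/0.262 = 3.8168
μ = λ + 1/W = 36.51 + 3.8168 = 40.3268 per hr

Final: 40.3268 /hr


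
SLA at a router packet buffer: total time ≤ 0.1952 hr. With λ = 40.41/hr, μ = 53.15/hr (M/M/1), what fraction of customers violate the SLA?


W ~ Exponential(μ−λ) for M/M/1.
μ − λ = 53.15 − 40.41 = 12.7400
P(W > t) = e^{−(μ−λ)t} = e^{−2.4868} = 0.083172

Final: 0.083172


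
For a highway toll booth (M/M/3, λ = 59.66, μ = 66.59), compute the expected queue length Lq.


a = λ/μ = 0.8959; ρ = a/3 = 0.2986
P₀ = 0.405158
Lq = P₀·a^c·ρ / (c!·(1−ρ)²) = 0.405158·0.71916·0.2986/(6·0.49190)
= 0.02948

Final: 0.02948


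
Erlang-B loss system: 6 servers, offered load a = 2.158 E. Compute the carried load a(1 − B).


B(6,2.158) = 0.016320 (Erlang-B)
Carried load = a(1 − B) = 2.158·(1 − 0.016320) = 2.158·0.983680 = 2.1228 E

Final: 2.1228 Erlangs


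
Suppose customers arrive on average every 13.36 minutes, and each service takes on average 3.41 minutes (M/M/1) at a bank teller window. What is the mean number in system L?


λ = 60/13.36 = 4.4910 /hr
μ = 60/3.41 = 17.5953 /hr
ρ = λ/μ = 4.4910/17.5953 = 0.2552
L = ρ/(1−ρ) = 0.2552/0.7448 = 0.3427

Final: 0.3427


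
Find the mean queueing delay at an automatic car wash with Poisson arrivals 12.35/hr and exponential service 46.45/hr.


ρ = 12.35/46.45 = 0.2659
Wq = ρ/(μ−λ) = 0.2659/(46.45 − 12.35) = 0.2659/34.10 = 0.007797 hr

Final: 0.007797 hr


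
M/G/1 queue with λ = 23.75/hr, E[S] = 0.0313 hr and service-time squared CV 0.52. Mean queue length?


ρ = λ·E[S] = 23.75·0.0313 = 0.7434
Lq = ρ²(1+C_s²)/(2(1−ρ)) = 0.5526·(1+0.52)/(2·0.2566)
= 0.5526·1.5200/0.5132 = 1.63655

Final: 1.63655


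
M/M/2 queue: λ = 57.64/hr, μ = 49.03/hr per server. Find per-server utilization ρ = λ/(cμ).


ρ = λ/(cμ) = 57.64/(2·49.03) = 57.64/98.06 = 0.5878

Final: 0.5878


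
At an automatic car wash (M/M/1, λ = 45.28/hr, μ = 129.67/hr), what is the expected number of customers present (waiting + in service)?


ρ = λ/μ = 45.28/129.67 = 0.3492
L = ρ/(1−ρ) = 0.3492/(1 − 0.3492) = 0.3492/0.6508 = 0.5366

Final: 0.5366


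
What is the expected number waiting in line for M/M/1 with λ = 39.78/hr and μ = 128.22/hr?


ρ = 39.78/128.22 = 0.3102
Lq = ρ²/(1−ρ) = 0.09625/0.6898 = 0.1395

Final: 0.1395


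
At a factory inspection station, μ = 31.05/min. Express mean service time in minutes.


Mean service time = 1/μ = 1/31.05 minute = 0.03221 minute
In minutes: 0.03221 × 1 = 0.03221 min

Final: 0.03221 min


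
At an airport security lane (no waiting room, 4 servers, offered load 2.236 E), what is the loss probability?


B(c,a) = (a^c/c!) / Σ_{k=0}^{c} a^k/k!
a^4/4! = 1.041540
Σ terms (k=0..4): 1.00000 + 2.23600 + 2.49985 + 1.86322 + 1.04154 = 8.640608
B = 1.041540/8.640608 = 0.120540

Final: 0.120540


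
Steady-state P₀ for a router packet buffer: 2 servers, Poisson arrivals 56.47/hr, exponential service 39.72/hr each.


a = λ/μ = 56.47/39.72 = 1.4217; ρ = a/c = 0.7109
Σ_{k=0}^{1} a^k/k! (terms k=0..1) = 1.00000 + 1.42170 = 2.42170
Tail: a^2/(2!(1−ρ)) = 2.02124/(2·0.2891) = 3.49515
P₀ = 1/(2.42170 + 3.49515) = 1/5.91685 = 0.169009

Final: 0.169009


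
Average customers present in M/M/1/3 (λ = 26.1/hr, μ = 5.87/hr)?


ρ = 26.1/5.87 = 4.4463
L = ρ[1 − (K+1)ρ^K + Kρ^(K+1)] / [(1−ρ)(1−ρ^(K+1))]
Numerator: 4.4463·(1 − 4·87.903713 + 3·390.849557) = 3654.595014
Denominator: (-3.4463)·(-389.849557) = 1343.553074
L = 3654.595014/1343.553074 = 2.7201

Final: 2.7201


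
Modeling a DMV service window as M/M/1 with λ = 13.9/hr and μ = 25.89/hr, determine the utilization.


ρ = λ/μ = 13.9/25.89 = 0.5369

Final: 0.5369


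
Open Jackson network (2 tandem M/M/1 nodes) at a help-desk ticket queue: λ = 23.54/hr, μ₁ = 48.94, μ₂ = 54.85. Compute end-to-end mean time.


Each node sees arrival rate λ = 23.54/hr (tandem ⇒ throughput preserved).
W₁ = 1/(μ₁−λ) = 1/(48.94−23.54) = 0.03937 hr
W₂ = 1/(μ₂−λ) = 1/(54.85−23.54) = 0.03194 hr
W_total = W₁ + W₂ = 0.03937 + 0.03194 = 0.07131 hr

Final: 0.07131 hr


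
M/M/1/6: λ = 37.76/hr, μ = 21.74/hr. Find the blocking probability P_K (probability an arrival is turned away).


ρ = λ/μ = 37.76/21.74 = 1.7369
P_K = (1−ρ)ρ^K/(1−ρ^(K+1)) = (-0.7369·27.455836)/(1 − 47.687782)
= -20.231946/-46.687782 = 0.433346

Final: 0.433346


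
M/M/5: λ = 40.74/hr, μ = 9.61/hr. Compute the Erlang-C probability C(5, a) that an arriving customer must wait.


a = λ/μ = 4.2393; ρ = a/5 = 0.8479
P₀ = 0.008667 (from M/M/c formula)
C(c,a) = [a^c/(c!(1−ρ))]·P₀ = [1369.26714/(120·0.1521)]·0.008667
= 75.00375·0.008667 = 0.650029

Final: 0.650029


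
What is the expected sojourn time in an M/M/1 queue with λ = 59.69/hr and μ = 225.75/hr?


W = 1/(μ−λ) = 1/(225.75 − 59.69) = 1/166.06 = 0.006022 hr

Final: 0.006022 hr


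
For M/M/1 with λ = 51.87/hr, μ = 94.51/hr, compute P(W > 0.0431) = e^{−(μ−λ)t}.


W ~ Exponential(μ−λ) for M/M/1.
μ − λ = 94.51 − 51.87 = 42.6400
P(W > t) = e^{−(μ−λ)t} = e^{−1.8378} = 0.159170

Final: 0.159170


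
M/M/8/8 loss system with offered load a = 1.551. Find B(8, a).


B(c,a) = (a^c/c!) / Σ_{k=0}^{c} a^k/k!
a^8/8! = 0.0008306
Σ terms (k=0..8): 1.00000 + 1.55100 + 1.20280 + 0.62185 + 0.24112 + 0.07480 + 0.01933 + 0.004284 + 0.0008306 = 4.716015
B = 0.0008306/4.716015 = 0.0001761

Final: 0.0001761


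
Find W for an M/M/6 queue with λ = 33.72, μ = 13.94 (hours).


a = 2.4189; ρ = 0.4032; P₀ = 0.088602
Lq = P₀·a^c·ρ/(c!(1−ρ)²) = 0.02790
Wq = Lq/λ = 0.02790/33.72 = 0.0008274 hr
W = Wq + 1/μ = 0.0008274 + 0.07174 = 0.07256 hr

Final: 0.07256 hr


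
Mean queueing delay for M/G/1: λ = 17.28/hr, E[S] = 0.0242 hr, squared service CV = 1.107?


ρ = λ·E[S] = 17.28·0.0242 = 0.4182
E[S²] = E[S]²(1+C_s²) = 0.0242²·(1+1.107) = 0.001234
Wq = λ·E[S²]/(2(1−ρ)) = 17.28·0.001234/(2·0.5818) = 0.01832 hr

Final: 0.01832 hr


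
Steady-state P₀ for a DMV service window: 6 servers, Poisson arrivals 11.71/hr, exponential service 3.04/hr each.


a = λ/μ = 11.71/3.04 = 3.8520; ρ = a/c = 0.6420
Σ_{k=0}^{5} a^k/k! (terms k=0..5) = 1.00000 + 3.85197 + 7.41885 + 9.52574 + 9.17322 + 7.06700 = 38.03679
Tail: a^6/(6!(1−ρ)) = 3266.62942/(720·0.3580) = 12.67299
P₀ = 1/(38.03679 + 12.67299) = 1/50.70978 = 0.019720

Final: 0.019720


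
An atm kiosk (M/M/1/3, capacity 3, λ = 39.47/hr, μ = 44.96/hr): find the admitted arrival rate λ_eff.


ρ = 0.8779; P_K = (1−ρ)ρ^3/(1−ρ^4) = 0.203474
λ_eff = λ(1 − P_K) = 39.47·(1 − 0.203474) = 39.47·0.796526 = 31.4389 /hr

Final: 31.4389 /hr


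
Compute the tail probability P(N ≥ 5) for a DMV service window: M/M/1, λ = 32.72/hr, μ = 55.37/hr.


ρ = 32.72/55.37 = 0.5909
P(N ≥ n) = ρ^n = 0.5909^5 = 0.072060

Final: 0.072060


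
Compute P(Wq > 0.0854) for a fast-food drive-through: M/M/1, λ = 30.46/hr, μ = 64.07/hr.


ρ = 30.46/64.07 = 0.4754
P(Wq > t) = ρ·e^{−(μ−λ)t} = 0.4754·e^{−2.8703}
= 0.4754·0.056682 = 0.026948

Final: 0.026948


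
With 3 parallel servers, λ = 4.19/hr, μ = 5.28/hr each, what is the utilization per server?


ρ = λ/(cμ) = 4.19/(3·5.28) = 4.19/15.84 = 0.2645

Final: 0.2645


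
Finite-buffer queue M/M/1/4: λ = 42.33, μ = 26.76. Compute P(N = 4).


ρ = λ/μ = 42.33/26.76 = 1.5818
P_K = (1−ρ)ρ^K/(1−ρ^(K+1)) = (-0.5818·6.261071)/(1 − 9.904004)
= -3.642933/-8.904004 = 0.409134

Final: 0.409134


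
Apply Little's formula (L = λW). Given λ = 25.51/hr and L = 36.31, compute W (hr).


W = L/λ = 36.31/25.51 = 1.4234 hr

Final: 1.4234 hr


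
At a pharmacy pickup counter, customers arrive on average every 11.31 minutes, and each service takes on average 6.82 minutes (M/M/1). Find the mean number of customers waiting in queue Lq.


λ = 60/11.31 = 5.3050 /hr
μ = 60/6.82 = 8.7977 /hr
ρ = λ/μ = 5.3050/8.7977 = 0.6030
Lq = ρ²/(1−ρ) = 0.3636/0.3970 = 0.9159

Final: 0.9159


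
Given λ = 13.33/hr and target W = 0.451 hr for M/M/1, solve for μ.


W = 1/(μ−λ) ⇒ μ − λ = 1/W = 1/0.451 = 2.2173
μ = λ + 1/W = 13.33 + 2.2173 = 15.5473 per hr

Final: 15.5473 /hr


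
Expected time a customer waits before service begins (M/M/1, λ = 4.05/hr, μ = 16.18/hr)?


ρ = 4.05/16.18 = 0.2503
Wq = ρ/(μ−λ) = 0.2503/(16.18 − 4.05) = 0.2503/12.13 = 0.02064 hr

Final: 0.02064 hr


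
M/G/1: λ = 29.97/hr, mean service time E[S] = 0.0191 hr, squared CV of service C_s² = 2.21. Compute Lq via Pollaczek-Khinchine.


ρ = λ·E[S] = 29.97·0.0191 = 0.5724
Lq = ρ²(1+C_s²)/(2(1−ρ)) = 0.3277·(1+2.21)/(2·0.4276)
= 0.3277·3.2100/0.8551 = 1.23000

Final: 1.23000


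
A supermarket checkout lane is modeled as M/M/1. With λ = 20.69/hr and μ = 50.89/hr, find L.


ρ = λ/μ = 20.69/50.89 = 0.4066
L = ρ/(1−ρ) = 0.4066/(1 − 0.4066) = 0.4066/0.5934 = 0.6851

Final: 0.6851


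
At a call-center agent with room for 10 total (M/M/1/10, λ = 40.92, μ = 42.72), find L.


ρ = 40.92/42.72 = 0.9579
L = ρ[1 − (K+1)ρ^K + Kρ^(K+1)] / [(1−ρ)(1−ρ^(K+1))]
Numerator: 0.9579·(1 − 11·0.650195 + 10·0.622799) = 0.072650
Denominator: (0.04213)·(0.377201) = 0.015893
L = 0.072650/0.015893 = 4.5711

Final: 4.5711


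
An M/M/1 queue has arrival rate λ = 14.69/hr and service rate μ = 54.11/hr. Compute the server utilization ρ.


ρ = λ/μ = 14.69/54.11 = 0.2715

Final: 0.2715


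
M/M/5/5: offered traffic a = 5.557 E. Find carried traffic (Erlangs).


B(5,5.557) = 0.328347 (Erlang-B)
Carried load = a(1 − B) = 5.557·(1 − 0.328347) = 5.557·0.671653 = 3.7324 E

Final: 3.7324 Erlangs


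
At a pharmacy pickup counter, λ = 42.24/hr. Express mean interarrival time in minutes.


Mean interarrival time = 1/λ = 1/42.24 hour = 0.02367 hour
In minutes: 0.02367 × 60 = 1.4205 min

Final: 1.4205 min


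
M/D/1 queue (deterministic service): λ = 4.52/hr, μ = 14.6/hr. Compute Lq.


ρ = 4.52/14.6 = 0.3096
M/D/1: Lq = ρ²/(2(1−ρ)) = 0.09585/(2·0.6904) = 0.06941

Final: 0.06941


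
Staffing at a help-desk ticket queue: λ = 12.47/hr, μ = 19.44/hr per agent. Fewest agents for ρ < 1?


Stability requires cμ > λ ⇔ c > λ/μ.
λ/μ = 12.47/19.44 = 0.6415
Minimum integer c = ⌊0.6415⌋ + 1 = 1
Check: 1·19.44 = 19.44 > 12.47, while 0·19.44 = 0.00 ≤ 12.47

Final: 1 servers


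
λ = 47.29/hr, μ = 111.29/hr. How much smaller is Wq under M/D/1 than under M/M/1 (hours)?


ρ = 47.29/111.29 = 0.4249
Wq(M/M/1) = ρ/(μ−λ) = 0.4249/64.00 = 0.006639 hr
Wq(M/D/1) = ρ/(2(μ−λ)) = 0.003320 hr
Savings = 0.006639 − 0.003320 = 0.003320 hr

Final: 0.003320 hr


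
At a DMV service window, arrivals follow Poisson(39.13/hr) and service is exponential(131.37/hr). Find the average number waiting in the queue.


ρ = 39.13/131.37 = 0.2979
Lq = ρ²/(1−ρ) = 0.08872/0.7021 = 0.1264

Final: 0.1264


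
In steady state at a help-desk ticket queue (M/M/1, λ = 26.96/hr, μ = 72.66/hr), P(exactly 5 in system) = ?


ρ = 26.96/72.66 = 0.3710
P_n = (1−ρ)·ρ^n = (1 − 0.3710)·0.3710^5 = 0.6290·0.007033 = 0.004423

Final: 0.004423


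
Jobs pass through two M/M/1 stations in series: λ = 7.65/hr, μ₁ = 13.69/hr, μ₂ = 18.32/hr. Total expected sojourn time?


Each node sees arrival rate λ = 7.65/hr (tandem ⇒ throughput preserved).
W₁ = 1/(μ₁−λ) = 1/(13.69−7.65) = 0.16556 hr
W₂ = 1/(μ₂−λ) = 1/(18.32−7.65) = 0.09372 hr
W_total = W₁ + W₂ = 0.16556 + 0.09372 = 0.25928 hr

Final: 0.25928 hr


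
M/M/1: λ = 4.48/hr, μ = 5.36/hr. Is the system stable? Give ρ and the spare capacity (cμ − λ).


Total capacity cμ = 1·5.36 = 5.36/hr
ρ = λ/(cμ) = 4.48/5.36 = 0.8358
Stable ⇔ ρ < 1: YES
Spare capacity = cμ − λ = 5.36 − 4.48 = 0.88/hr

Final: ρ = 0.8358; stable; margin = 0.88/hr


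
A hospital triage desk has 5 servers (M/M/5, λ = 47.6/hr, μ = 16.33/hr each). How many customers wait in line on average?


a = λ/μ = 2.9149; ρ = a/5 = 0.5830
P₀ = 0.051272
Lq = P₀·a^c·ρ / (c!·(1−ρ)²) = 0.051272·210.42815·0.5830/(120·0.17391)
= 0.30139

Final: 0.30139


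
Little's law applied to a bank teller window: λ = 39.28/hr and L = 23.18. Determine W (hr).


W = L/λ = 23.18/39.28 = 0.5901 hr

Final: 0.5901 hr


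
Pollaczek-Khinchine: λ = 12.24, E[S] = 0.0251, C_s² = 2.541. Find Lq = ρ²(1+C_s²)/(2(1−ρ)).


ρ = λ·E[S] = 12.24·0.0251 = 0.3072
Lq = ρ²(1+C_s²)/(2(1−ρ)) = 0.09439·(1+2.541)/(2·0.6928)
= 0.09439·3.5410/1.3856 = 0.24122

Final: 0.24122


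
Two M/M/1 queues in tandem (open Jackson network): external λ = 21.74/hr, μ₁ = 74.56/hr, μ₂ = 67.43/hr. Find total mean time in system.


Each node sees arrival rate λ = 21.74/hr (tandem ⇒ throughput preserved).
W₁ = 1/(μ₁−λ) = 1/(74.56−21.74) = 0.01893 hr
W₂ = 1/(μ₂−λ) = 1/(67.43−21.74) = 0.02189 hr
W_total = W₁ + W₂ = 0.01893 + 0.02189 = 0.04082 hr

Final: 0.04082 hr


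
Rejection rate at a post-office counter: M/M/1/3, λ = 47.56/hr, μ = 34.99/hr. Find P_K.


ρ = λ/μ = 47.56/34.99 = 1.3592
P_K = (1−ρ)ρ^K/(1−ρ^(K+1)) = (-0.3592·2.511272)/(1 − 3.413435)
= -0.902163/-2.413435 = 0.373809

Final: 0.373809


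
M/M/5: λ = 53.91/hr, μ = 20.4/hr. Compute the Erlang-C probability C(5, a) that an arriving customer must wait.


a = λ/μ = 2.6426; ρ = a/5 = 0.5285
P₀ = 0.068868 (from M/M/c formula)
C(c,a) = [a^c/(c!(1−ρ))]·P₀ = [128.88306/(120·0.4715)]·0.068868
= 2.27803·0.068868 = 0.156885

Final: 0.156885


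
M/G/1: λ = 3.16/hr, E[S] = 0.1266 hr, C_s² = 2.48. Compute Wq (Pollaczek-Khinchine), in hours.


ρ = λ·E[S] = 3.16·0.1266 = 0.4001
E[S²] = E[S]²(1+C_s²) = 0.1266²·(1+2.48) = 0.055776
Wq = λ·E[S²]/(2(1−ρ)) = 3.16·0.055776/(2·0.5999) = 0.14689 hr

Final: 0.14689 hr


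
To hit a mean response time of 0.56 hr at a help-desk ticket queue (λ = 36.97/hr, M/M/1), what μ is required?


W = 1/(μ−λ) ⇒ μ − λ = 1/W = 1/0.56 = 1.7857
μ = λ + 1/W = 36.97 + 1.7857 = 38.7557 per hr

Final: 38.7557 /hr


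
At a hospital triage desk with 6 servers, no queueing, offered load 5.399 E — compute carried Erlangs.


B(6,5.399) = 0.221596 (Erlang-B)
Carried load = a(1 − B) = 5.399·(1 − 0.221596) = 5.399·0.778404 = 4.2026 E

Final: 4.2026 Erlangs


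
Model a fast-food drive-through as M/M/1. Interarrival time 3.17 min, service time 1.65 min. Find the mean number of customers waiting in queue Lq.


λ = 60/3.17 = 18.9274 /hr
μ = 60/1.65 = 36.3636 /hr
ρ = λ/μ = 18.9274/36.3636 = 0.5205
Lq = ρ²/(1−ρ) = 0.2709/0.4795 = 0.5650

Final: 0.5650


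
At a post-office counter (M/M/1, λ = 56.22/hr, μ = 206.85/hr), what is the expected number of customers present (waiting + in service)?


ρ = λ/μ = 56.22/206.85 = 0.2718
L = ρ/(1−ρ) = 0.2718/(1 − 0.2718) = 0.2718/0.7282 = 0.3732

Final: 0.3732


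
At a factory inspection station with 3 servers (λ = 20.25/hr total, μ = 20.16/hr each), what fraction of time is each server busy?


ρ = λ/(cμ) = 20.25/(3·20.16) = 20.25/60.48 = 0.3348

Final: 0.3348


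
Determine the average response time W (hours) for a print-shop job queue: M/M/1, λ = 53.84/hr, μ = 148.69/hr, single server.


W = 1/(μ−λ) = 1/(148.69 − 53.84) = 1/94.85 = 0.01054 hr

Final: 0.01054 hr


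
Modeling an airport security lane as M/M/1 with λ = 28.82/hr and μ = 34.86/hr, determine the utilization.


ρ = λ/μ = 28.82/34.86 = 0.8267

Final: 0.8267


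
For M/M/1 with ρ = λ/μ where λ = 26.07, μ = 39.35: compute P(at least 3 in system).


ρ = 26.07/39.35 = 0.6625
P(N ≥ n) = ρ^n = 0.6625^3 = 0.290796

Final: 0.290796


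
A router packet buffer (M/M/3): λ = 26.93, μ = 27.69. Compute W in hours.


a = 0.9726; ρ = 0.3242; P₀ = 0.374203
Lq = P₀·a^c·ρ/(c!(1−ρ)²) = 0.04072
Wq = Lq/λ = 0.04072/26.93 = 0.001512 hr
W = Wq + 1/μ = 0.001512 + 0.03611 = 0.03763 hr

Final: 0.03763 hr


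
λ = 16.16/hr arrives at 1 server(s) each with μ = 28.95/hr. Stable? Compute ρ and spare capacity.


Total capacity cμ = 1·28.95 = 28.95/hr
ρ = λ/(cμ) = 16.16/28.95 = 0.5582
Stable ⇔ ρ < 1: YES
Spare capacity = cμ − λ = 28.95 − 16.16 = 12.79/hr

Final: ρ = 0.5582; stable; margin = 12.79/hr


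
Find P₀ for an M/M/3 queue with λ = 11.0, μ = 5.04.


a = λ/μ = 11.0/5.04 = 2.1825; ρ = a/c = 0.7275
Σ_{k=0}^{2} a^k/k! (terms k=0..2) = 1.00000 + 2.18254 + 2.38174 = 5.56428
Tail: a^3/(3!(1−ρ)) = 10.39648/(6·0.2725) = 6.35901
P₀ = 1/(5.56428 + 6.35901) = 1/11.92329 = 0.083869

Final: 0.083869


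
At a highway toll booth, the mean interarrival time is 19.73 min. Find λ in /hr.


λ = 1/(interarrival time) in consistent units.
1 hour = 60 min, so λ = 60/19.73 = 3.0411 per hour

Final: 3.0411 /hr


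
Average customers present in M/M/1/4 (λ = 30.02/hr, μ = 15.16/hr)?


ρ = 30.02/15.16 = 1.9802
L = ρ[1 − (K+1)ρ^K + Kρ^(K+1)] / [(1−ρ)(1−ρ^(K+1))]
Numerator: 1.9802·(1 − 5·15.376091 + 4·30.447906) = 90.913805
Denominator: (-0.9802)·(-29.447906) = 28.865164
L = 90.913805/28.865164 = 3.1496

Final: 3.1496


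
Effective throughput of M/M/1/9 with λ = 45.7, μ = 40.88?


ρ = 1.1179; P_K = (1−ρ)ρ^9/(1−ρ^10) = 0.156963
λ_eff = λ(1 − P_K) = 45.7·(1 − 0.156963) = 45.7·0.843037 = 38.5268 /hr

Final: 38.5268 /hr


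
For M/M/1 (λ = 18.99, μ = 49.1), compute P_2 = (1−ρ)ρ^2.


ρ = 18.99/49.1 = 0.3868
P_n = (1−ρ)·ρ^n = (1 − 0.3868)·0.3868^2 = 0.6132·0.149585 = 0.091731

Final: 0.091731


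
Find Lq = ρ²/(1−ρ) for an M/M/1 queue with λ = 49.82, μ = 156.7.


ρ = 49.82/156.7 = 0.3179
Lq = ρ²/(1−ρ) = 0.1011/0.6821 = 0.1482

Final: 0.1482


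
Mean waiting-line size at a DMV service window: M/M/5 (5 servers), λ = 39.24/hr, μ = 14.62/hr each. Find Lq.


a = λ/μ = 2.6840; ρ = a/5 = 0.5368
P₀ = 0.065891
Lq = P₀·a^c·ρ / (c!·(1−ρ)²) = 0.065891·139.28621·0.5368/(120·0.21456)
= 0.19135

Final: 0.19135


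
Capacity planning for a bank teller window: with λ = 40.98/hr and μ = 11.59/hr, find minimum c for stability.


Stability requires cμ > λ ⇔ c > λ/μ.
λ/μ = 40.98/11.59 = 3.5358
Minimum integer c = ⌊3.5358⌋ + 1 = 4
Check: 4·11.59 = 46.36 > 40.98, while 3·11.59 = 34.77 ≤ 40.98

Final: 4 servers


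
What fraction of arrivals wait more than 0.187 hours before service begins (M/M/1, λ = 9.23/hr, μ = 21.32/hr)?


ρ = 9.23/21.32 = 0.4329
P(Wq > t) = ρ·e^{−(μ−λ)t} = 0.4329·e^{−2.2608}
= 0.4329·0.104264 = 0.045139

Final: 0.045139


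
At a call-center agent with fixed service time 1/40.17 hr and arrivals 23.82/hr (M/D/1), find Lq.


ρ = 23.82/40.17 = 0.5930
M/D/1: Lq = ρ²/(2(1−ρ)) = 0.3516/(2·0.4070) = 0.43195

Final: 0.43195


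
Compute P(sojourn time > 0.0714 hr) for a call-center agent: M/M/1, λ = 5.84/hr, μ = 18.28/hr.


W ~ Exponential(μ−λ) for M/M/1.
μ − λ = 18.28 − 5.84 = 12.4400
P(W > t) = e^{−(μ−λ)t} = e^{−0.8882} = 0.411389

Final: 0.411389


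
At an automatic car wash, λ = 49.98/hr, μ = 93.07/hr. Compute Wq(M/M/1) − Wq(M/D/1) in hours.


ρ = 49.98/93.07 = 0.5370
Wq(M/M/1) = ρ/(μ−λ) = 0.5370/43.09 = 0.01246 hr
Wq(M/D/1) = ρ/(2(μ−λ)) = 0.006231 hr
Savings = 0.01246 − 0.006231 = 0.006231 hr

Final: 0.006231 hr


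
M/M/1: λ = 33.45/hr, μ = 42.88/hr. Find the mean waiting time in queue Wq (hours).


ρ = 33.45/42.88 = 0.7801
Wq = ρ/(μ−λ) = 0.7801/(42.88 − 33.45) = 0.7801/9.43 = 0.08272 hr

Final: 0.08272 hr


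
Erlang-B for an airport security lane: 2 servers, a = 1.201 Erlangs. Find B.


B(c,a) = (a^c/c!) / Σ_{k=0}^{c} a^k/k!
a^2/2! = 0.721201
Σ terms (k=0..2): 1.00000 + 1.20100 + 0.72120 = 2.922201
B = 0.721201/2.922201 = 0.246800

Final: 0.246800


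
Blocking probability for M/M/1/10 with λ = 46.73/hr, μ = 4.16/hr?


ρ = λ/μ = 46.73/4.16 = 11.2332
P_K = (1−ρ)ρ^K/(1−ρ^(K+1)) = (-10.2332·31990756044.080410)/(1 − 359357699504.778259)
= -327366943460.697815/-359357699503.778259 = 0.910978

Final: 0.910978


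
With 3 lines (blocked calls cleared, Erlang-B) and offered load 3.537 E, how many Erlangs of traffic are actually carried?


B(3,3.537) = 0.405947 (Erlang-B)
Carried load = a(1 − B) = 3.537·(1 − 0.405947) = 3.537·0.594053 = 2.1012 E

Final: 2.1012 Erlangs


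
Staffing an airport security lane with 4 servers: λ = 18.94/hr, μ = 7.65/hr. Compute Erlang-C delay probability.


a = λ/μ = 2.4758; ρ = a/4 = 0.6190
P₀ = 0.075881 (from M/M/c formula)
C(c,a) = [a^c/(c!(1−ρ))]·P₀ = [37.57285/(24·0.3810)]·0.075881
= 4.10852·0.075881 = 0.311760

Final: 0.311760


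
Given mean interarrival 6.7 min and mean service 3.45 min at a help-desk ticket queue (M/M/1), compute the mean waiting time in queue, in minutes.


λ = 60/6.7 = 8.9552 /hr
μ = 60/3.45 = 17.3913 /hr
ρ = λ/μ = 8.9552/17.3913 = 0.5149
Wq = ρ/(μ−λ) = 0.5149/(17.3913−8.9552) = 0.06104 hr
In minutes: 0.06104·60 = 3.662 min

Final: 3.662 min


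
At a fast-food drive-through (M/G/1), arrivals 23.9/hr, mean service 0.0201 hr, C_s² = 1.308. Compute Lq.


ρ = λ·E[S] = 23.9·0.0201 = 0.4804
Lq = ρ²(1+C_s²)/(2(1−ρ)) = 0.2308·(1+1.308)/(2·0.5196)
= 0.2308·2.3080/1.0392 = 0.51253

Final: 0.51253


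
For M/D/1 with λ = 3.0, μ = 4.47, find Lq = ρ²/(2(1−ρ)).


ρ = 3.0/4.47 = 0.6711
M/D/1: Lq = ρ²/(2(1−ρ)) = 0.4504/(2·0.3289) = 0.68484

Final: 0.68484


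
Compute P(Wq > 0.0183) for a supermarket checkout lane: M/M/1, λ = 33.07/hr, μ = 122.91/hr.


ρ = 33.07/122.91 = 0.2691
P(Wq > t) = ρ·e^{−(μ−λ)t} = 0.2691·e^{−1.6441}
= 0.2691·0.193192 = 0.051980

Final: 0.051980


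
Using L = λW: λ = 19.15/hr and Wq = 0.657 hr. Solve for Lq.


Lq = λWq = 19.15·0.657 = 12.5816

Final: 12.5816


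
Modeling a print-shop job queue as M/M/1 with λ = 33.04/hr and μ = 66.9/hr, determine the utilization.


ρ = λ/μ = 33.04/66.9 = 0.4939

Final: 0.4939


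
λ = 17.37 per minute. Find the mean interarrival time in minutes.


Mean interarrival time = 1/λ = 1/17.37 minute = 0.05757 minute
In minutes: 0.05757 × 1 = 0.05757 min

Final: 0.05757 min


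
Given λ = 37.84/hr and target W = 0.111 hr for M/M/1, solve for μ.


W = 1/(μ−λ) ⇒ μ − λ = 1/W = 1/0.111 = 9.0090
μ = λ + 1/W = 37.84 + 9.0090 = 46.8490 per hr

Final: 46.8490 /hr


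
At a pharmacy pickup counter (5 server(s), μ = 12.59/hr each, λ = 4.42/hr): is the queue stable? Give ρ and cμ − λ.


Total capacity cμ = 5·12.59 = 62.95/hr
ρ = λ/(cμ) = 4.42/62.95 = 0.07021
Stable ⇔ ρ < 1: YES
Spare capacity = cμ − λ = 62.95 − 4.42 = 58.53/hr

Final: ρ = 0.07021; stable; margin = 58.53/hr


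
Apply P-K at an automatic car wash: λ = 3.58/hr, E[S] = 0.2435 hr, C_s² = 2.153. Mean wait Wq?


ρ = λ·E[S] = 3.58·0.2435 = 0.8717
E[S²] = E[S]²(1+C_s²) = 0.2435²·(1+2.153) = 0.186948
Wq = λ·E[S²]/(2(1−ρ)) = 3.58·0.186948/(2·0.1283) = 2.60885 hr

Final: 2.60885 hr


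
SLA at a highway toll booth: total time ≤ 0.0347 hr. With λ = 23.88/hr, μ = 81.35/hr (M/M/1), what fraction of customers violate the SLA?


W ~ Exponential(μ−λ) for M/M/1.
μ − λ = 81.35 − 23.88 = 57.4700
P(W > t) = e^{−(μ−λ)t} = e^{−1.9942} = 0.136121

Final: 0.136121


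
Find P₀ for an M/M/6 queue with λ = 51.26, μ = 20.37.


a = λ/μ = 51.26/20.37 = 2.5164; ρ = a/c = 0.4194
Σ_{k=0}^{5} a^k/k! (terms k=0..5) = 1.00000 + 2.51645 + 3.16625 + 2.65590 + 1.67086 + 0.84092 = 11.85037
Tail: a^6/(6!(1−ρ)) = 253.93668/(720·0.5806) = 0.60747
P₀ = 1/(11.85037 + 0.60747) = 1/12.45784 = 0.080271

Final: 0.080271


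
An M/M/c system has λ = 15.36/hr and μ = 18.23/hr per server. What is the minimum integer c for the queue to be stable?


Stability requires cμ > λ ⇔ c > λ/μ.
λ/μ = 15.36/18.23 = 0.8426
Minimum integer c = ⌊0.8426⌋ + 1 = 1
Check: 1·18.23 = 18.23 > 15.36, while 0·18.23 = 0.00 ≤ 15.36

Final: 1 servers


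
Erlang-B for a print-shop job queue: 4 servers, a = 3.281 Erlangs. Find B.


B(c,a) = (a^c/c!) / Σ_{k=0}^{c} a^k/k!
a^4/4! = 4.828516
Σ terms (k=0..4): 1.00000 + 3.28100 + 5.38248 + 5.88664 + 4.82852 = 20.378636
B = 4.828516/20.378636 = 0.236940

Final: 0.236940


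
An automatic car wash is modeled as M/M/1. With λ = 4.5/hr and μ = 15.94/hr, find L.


ρ = λ/μ = 4.5/15.94 = 0.2823
L = ρ/(1−ρ) = 0.2823/(1 − 0.2823) = 0.2823/0.7177 = 0.3934

Final: 0.3934


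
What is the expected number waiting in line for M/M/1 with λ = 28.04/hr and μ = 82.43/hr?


ρ = 28.04/82.43 = 0.3402
Lq = ρ²/(1−ρ) = 0.1157/0.6598 = 0.1754

Final: 0.1754


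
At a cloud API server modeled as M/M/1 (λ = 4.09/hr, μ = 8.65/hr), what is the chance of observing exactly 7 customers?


ρ = 4.09/8.65 = 0.4728
P_n = (1−ρ)·ρ^n = (1 − 0.4728)·0.4728^7 = 0.5272·0.005284 = 0.002785

Final: 0.002785


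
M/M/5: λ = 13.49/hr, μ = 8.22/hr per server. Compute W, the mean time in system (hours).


a = 1.6411; ρ = 0.3282; P₀ = 0.193262
Lq = P₀·a^c·ρ/(c!(1−ρ)²) = 0.01394
Wq = Lq/λ = 0.01394/13.49 = 0.001034 hr
W = Wq + 1/μ = 0.001034 + 0.12165 = 0.12269 hr

Final: 0.12269 hr


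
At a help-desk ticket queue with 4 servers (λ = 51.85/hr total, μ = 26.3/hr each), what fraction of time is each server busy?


ρ = λ/(cμ) = 51.85/(4·26.3) = 51.85/105.20 = 0.4929

Final: 0.4929


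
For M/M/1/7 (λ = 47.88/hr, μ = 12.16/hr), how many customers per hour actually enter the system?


ρ = 3.9375; P_K = (1−ρ)ρ^7/(1−ρ^8) = 0.746045
λ_eff = λ(1 − P_K) = 47.88·(1 − 0.746045) = 47.88·0.253955 = 12.1594 /hr

Final: 12.1594 /hr


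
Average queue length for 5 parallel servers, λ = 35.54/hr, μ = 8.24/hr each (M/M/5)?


a = λ/μ = 4.3131; ρ = a/5 = 0.8626
P₀ = 0.007522
Lq = P₀·a^c·ρ / (c!·(1−ρ)²) = 0.007522·1492.62619·0.8626/(120·0.01887)
= 4.27629

Final: 4.27629


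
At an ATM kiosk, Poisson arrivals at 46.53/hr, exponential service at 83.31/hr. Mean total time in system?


W = 1/(μ−λ) = 1/(83.31 − 46.53) = 1/36.78 = 0.02719 hr

Final: 0.02719 hr


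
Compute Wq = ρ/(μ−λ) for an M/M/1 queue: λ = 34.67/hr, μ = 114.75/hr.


ρ = 34.67/114.75 = 0.3021
Wq = ρ/(μ−λ) = 0.3021/(114.75 − 34.67) = 0.3021/80.08 = 0.003773 hr

Final: 0.003773 hr


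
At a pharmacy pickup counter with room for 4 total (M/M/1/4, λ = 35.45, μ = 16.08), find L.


ρ = 35.45/16.08 = 2.2046
L = ρ[1 − (K+1)ρ^K + Kρ^(K+1)] / [(1−ρ)(1−ρ^(K+1))]
Numerator: 2.2046·(1 − 5·23.622224 + 4·52.077602) = 201.058131
Denominator: (-1.2046)·(-51.077602) = 61.528181
L = 201.058131/61.528181 = 3.2677

Final: 3.2677


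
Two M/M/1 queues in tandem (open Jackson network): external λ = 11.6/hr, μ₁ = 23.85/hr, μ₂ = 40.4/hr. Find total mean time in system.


Each node sees arrival rate λ = 11.6/hr (tandem ⇒ throughput preserved).
W₁ = 1/(μ₁−λ) = 1/(23.85−11.6) = 0.08163 hr
W₂ = 1/(μ₂−λ) = 1/(40.4−11.6) = 0.03472 hr
W_total = W₁ + W₂ = 0.08163 + 0.03472 = 0.11635 hr

Final: 0.11635 hr


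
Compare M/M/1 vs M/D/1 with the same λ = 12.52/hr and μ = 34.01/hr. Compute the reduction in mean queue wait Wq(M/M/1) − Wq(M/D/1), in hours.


ρ = 12.52/34.01 = 0.3681
Wq(M/M/1) = ρ/(μ−λ) = 0.3681/21.49 = 0.01713 hr
Wq(M/D/1) = ρ/(2(μ−λ)) = 0.008565 hr
Savings = 0.01713 − 0.008565 = 0.008565 hr

Final: 0.008565 hr


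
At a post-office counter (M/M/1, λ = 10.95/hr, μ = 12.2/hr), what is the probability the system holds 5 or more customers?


ρ = 10.95/12.2 = 0.8975
P(N ≥ n) = ρ^n = 0.8975^5 = 0.582467

Final: 0.582467


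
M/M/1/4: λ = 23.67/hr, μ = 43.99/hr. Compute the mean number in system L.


ρ = 23.67/43.99 = 0.5381
L = ρ[1 − (K+1)ρ^K + Kρ^(K+1)] / [(1−ρ)(1−ρ^(K+1))]
Numerator: 0.5381·(1 − 5·0.083826 + 4·0.045105) = 0.409633
Denominator: (0.4619)·(0.954895) = 0.441088
L = 0.409633/0.441088 = 0.9287

Final: 0.9287


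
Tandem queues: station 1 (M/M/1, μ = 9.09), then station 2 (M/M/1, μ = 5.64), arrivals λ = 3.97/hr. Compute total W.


Each node sees arrival rate λ = 3.97/hr (tandem ⇒ throughput preserved).
W₁ = 1/(μ₁−λ) = 1/(9.09−3.97) = 0.19531 hr
W₂ = 1/(μ₂−λ) = 1/(5.64−3.97) = 0.59880 hr
W_total = W₁ + W₂ = 0.19531 + 0.59880 = 0.79411 hr

Final: 0.79411 hr


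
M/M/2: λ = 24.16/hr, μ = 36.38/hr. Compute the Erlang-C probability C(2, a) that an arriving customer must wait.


a = λ/μ = 0.6641; ρ = a/2 = 0.3321
P₀ = 0.501444 (from M/M/c formula)
C(c,a) = [a^c/(c!(1−ρ))]·P₀ = [0.44103/(2·0.6679)]·0.501444
= 0.33014·0.501444 = 0.165546

Final: 0.165546
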